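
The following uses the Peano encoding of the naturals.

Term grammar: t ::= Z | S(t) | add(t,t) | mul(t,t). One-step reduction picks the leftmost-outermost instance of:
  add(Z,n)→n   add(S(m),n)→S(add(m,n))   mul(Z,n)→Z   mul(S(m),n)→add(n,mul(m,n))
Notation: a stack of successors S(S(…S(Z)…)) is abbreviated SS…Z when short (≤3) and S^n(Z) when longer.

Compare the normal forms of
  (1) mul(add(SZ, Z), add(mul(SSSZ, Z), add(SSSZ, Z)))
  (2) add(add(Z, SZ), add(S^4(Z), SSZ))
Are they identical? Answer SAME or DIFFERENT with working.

Term A:
  start: mul(add(SZ, Z), add(mul(SSSZ, Z), add(SSSZ, Z)))
  [1] mul(S(add(Z, Z)), add(mul(SSSZ, Z), add(SSSZ, Z)))
  [2] add(add(mul(SSSZ, Z), add(SSSZ, Z)), mul(add(Z, Z), add(mul(SSSZ, Z), add(SSSZ, Z))))
  [3] add(add(add(Z, mul(SSZ, Z)), add(SSSZ, Z)), mul(add(Z, Z), add(mul(SSSZ, Z), add(SSSZ, Z))))
  [4] add(add(mul(SSZ, Z), add(SSSZ, Z)), mul(add(Z, Z), add(mul(SSSZ, Z), add(SSSZ, Z))))
  [5] add(add(add(Z, mul(SZ, Z)), add(SSSZ, Z)), mul(add(Z, Z), add(mul(SSSZ, Z), add(SSSZ, Z))))
  [6] add(add(mul(SZ, Z), add(SSSZ, Z)), mul(add(Z, Z), add(mul(SSSZ, Z), add(SSSZ, Z))))
  [7] add(add(add(Z, mul(Z, Z)), add(SSSZ, Z)), mul(add(Z, Z), add(mul(SSSZ, Z), add(SSSZ, Z))))
  [8] add(add(mul(Z, Z), add(SSSZ, Z)), mul(add(Z, Z), add(mul(SSSZ, Z), add(SSSZ, Z))))
  [9] add(add(Z, add(SSSZ, Z)), mul(add(Z, Z), add(mul(SSSZ, Z), add(SSSZ, Z))))
  [10] add(add(SSSZ, Z), mul(add(Z, Z), add(mul(SSSZ, Z), add(SSSZ, Z))))
  [11] add(S(add(SSZ, Z)), mul(add(Z, Z), add(mul(SSSZ, Z), add(SSSZ, Z))))
  [12] S(add(add(SSZ, Z), mul(add(Z, Z), add(mul(SSSZ, Z), add(SSSZ, Z)))))
  [13] S(add(S(add(SZ, Z)), mul(add(Z, Z), add(mul(SSSZ, Z), add(SSSZ, Z)))))
  [14] S(S(add(add(SZ, Z), mul(add(Z, Z), add(mul(SSSZ, Z), add(SSSZ, Z))))))
  [15] S(S(add(S(add(Z, Z)), mul(add(Z, Z), add(mul(SSSZ, Z), add(SSSZ, Z))))))
  [16] S(S(S(add(add(Z, Z), mul(add(Z, Z), add(mul(SSSZ, Z), add(SSSZ, Z)))))))
  [17] S(S(S(add(Z, mul(add(Z, Z), add(mul(SSSZ, Z), add(SSSZ, Z)))))))
  [18] S(S(S(mul(add(Z, Z), add(mul(SSSZ, Z), add(SSSZ, Z))))))
  [19] S(S(S(mul(Z, add(mul(SSSZ, Z), add(SSSZ, Z))))))
  [20] SSSZ

Term B:
  start: add(add(Z, SZ), add(S^4(Z), SSZ))
  [1] add(SZ, add(S^4(Z), SSZ))
  [2] S(add(Z, add(S^4(Z), SSZ)))
  [3] S(add(S^4(Z), SSZ))
  [4] S(S(add(SSSZ, SSZ)))
  [5] S(S(S(add(SSZ, SSZ))))
  [6] S(S(S(S(add(SZ, SSZ)))))
  [7] S(S(S(S(S(add(Z, SSZ))))))
  [8] S^7(Z)

Answer: DIFFERENT — A ⇓ SSSZ, B ⇓ S^7(Z)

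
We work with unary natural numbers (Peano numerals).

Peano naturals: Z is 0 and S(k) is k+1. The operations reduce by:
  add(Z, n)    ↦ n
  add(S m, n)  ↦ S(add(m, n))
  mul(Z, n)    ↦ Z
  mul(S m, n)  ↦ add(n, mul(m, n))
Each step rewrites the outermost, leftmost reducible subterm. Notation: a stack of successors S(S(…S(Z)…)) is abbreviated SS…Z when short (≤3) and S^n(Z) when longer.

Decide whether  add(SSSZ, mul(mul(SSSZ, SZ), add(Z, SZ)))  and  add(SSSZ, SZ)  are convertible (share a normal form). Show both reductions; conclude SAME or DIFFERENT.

Answer: DIFFERENT — A ⇓ S^6(Z), B ⇓ S^4(Z)

Derivation:
Term A:
  start: add(SSSZ, mul(mul(SSSZ, SZ), add(Z, SZ)))
  step 1: S(add(SSZ, mul(mul(SSSZ, SZ), add(Z, SZ))))
  step 2: S(S(add(SZ, mul(mul(SSSZ, SZ), add(Z, SZ)))))
  step 3: S(S(S(add(Z, mul(mul(SSSZ, SZ), add(Z, SZ))))))
  step 4: S(S(S(mul(mul(SSSZ, SZ), add(Z, SZ)))))
  step 5: S(S(S(mul(add(SZ, mul(SSZ, SZ)), add(Z, SZ)))))
  step 6: S(S(S(mul(S(add(Z, mul(SSZ, SZ))), add(Z, SZ)))))
  step 7: S(S(S(add(add(Z, SZ), mul(add(Z, mul(SSZ, SZ)), add(Z, SZ))))))
  step 8: S(S(S(add(SZ, mul(add(Z, mul(SSZ, SZ)), add(Z, SZ))))))
  step 9: S(S(S(S(add(Z, mul(add(Z, mul(SSZ, SZ)), add(Z, SZ)))))))
  step 10: S(S(S(S(mul(add(Z, mul(SSZ, SZ)), add(Z, SZ))))))
  step 11: S(S(S(S(mul(mul(SSZ, SZ), add(Z, SZ))))))
  step 12: S(S(S(S(mul(add(SZ, mul(SZ, SZ)), add(Z, SZ))))))
  step 13: S(S(S(S(mul(S(add(Z, mul(SZ, SZ))), add(Z, SZ))))))
  step 14: S(S(S(S(add(add(Z, SZ), mul(add(Z, mul(SZ, SZ)), add(Z, SZ)))))))
  step 15: S(S(S(S(add(SZ, mul(add(Z, mul(SZ, SZ)), add(Z, SZ)))))))
  step 16: S(S(S(S(S(add(Z, mul(add(Z, mul(SZ, SZ)), add(Z, SZ))))))))
  step 17: S(S(S(S(S(mul(add(Z, mul(SZ, SZ)), add(Z, SZ)))))))
  step 18: S(S(S(S(S(mul(mul(SZ, SZ), add(Z, SZ)))))))
  step 19: S(S(S(S(S(mul(add(SZ, mul(Z, SZ)), add(Z, SZ)))))))
  step 20: S(S(S(S(S(mul(S(add(Z, mul(Z, SZ))), add(Z, SZ)))))))
  step 21: S(S(S(S(S(add(add(Z, SZ), mul(add(Z, mul(Z, SZ)), add(Z, SZ))))))))
  step 22: S(S(S(S(S(add(SZ, mul(add(Z, mul(Z, SZ)), add(Z, SZ))))))))
  step 23: S(S(S(S(S(S(add(Z, mul(add(Z, mul(Z, SZ)), add(Z, SZ)))))))))
  step 24: S(S(S(S(S(S(mul(add(Z, mul(Z, SZ)), add(Z, SZ))))))))
  step 25: S(S(S(S(S(S(mul(mul(Z, SZ), add(Z, SZ))))))))
  step 26: S(S(S(S(S(S(mul(Z, add(Z, SZ))))))))
  step 27: S^6(Z)

Term B:
  start: add(SSSZ, SZ)
  step 1: S(add(SSZ, SZ))
  step 2: S(S(add(SZ, SZ)))
  step 3: S(S(S(add(Z, SZ))))
  step 4: S^4(Z)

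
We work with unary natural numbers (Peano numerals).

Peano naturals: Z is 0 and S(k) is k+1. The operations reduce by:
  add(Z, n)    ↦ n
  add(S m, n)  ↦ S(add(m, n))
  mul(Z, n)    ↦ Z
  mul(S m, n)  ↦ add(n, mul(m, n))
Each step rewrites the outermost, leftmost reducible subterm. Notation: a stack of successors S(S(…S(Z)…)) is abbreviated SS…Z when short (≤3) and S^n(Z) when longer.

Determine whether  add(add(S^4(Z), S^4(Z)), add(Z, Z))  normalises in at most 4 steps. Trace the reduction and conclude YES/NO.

  start: add(add(S^4(Z), S^4(Z)), add(Z, Z))
  step 1: add(S(add(SSSZ, S^4(Z))), add(Z, Z))
  step 2: S(add(add(SSSZ, S^4(Z)), add(Z, Z)))
  step 3: S(add(S(add(SSZ, S^4(Z))), add(Z, Z)))
  step 4: S(S(add(add(SSZ, S^4(Z)), add(Z, Z))))

Answer: NO — after 4 steps the term is S(S(add(add(SSZ, S^4(Z)), add(Z, Z)))), not yet normal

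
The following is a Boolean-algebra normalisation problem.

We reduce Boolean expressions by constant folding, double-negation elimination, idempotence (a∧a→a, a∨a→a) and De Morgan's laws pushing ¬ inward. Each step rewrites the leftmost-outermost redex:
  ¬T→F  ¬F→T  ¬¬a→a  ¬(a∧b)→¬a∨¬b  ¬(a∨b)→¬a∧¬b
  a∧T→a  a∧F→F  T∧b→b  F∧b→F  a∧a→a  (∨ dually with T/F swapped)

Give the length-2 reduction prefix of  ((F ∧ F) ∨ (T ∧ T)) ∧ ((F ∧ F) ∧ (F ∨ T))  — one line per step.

  start: ((F ∧ F) ∨ (T ∧ T)) ∧ ((F ∧ F) ∧ (F ∨ T))
  [1] (F ∨ (T ∧ T)) ∧ ((F ∧ F) ∧ (F ∨ T))
  [2] (T ∧ T) ∧ ((F ∧ F) ∧ (F ∨ T))

Answer: after 2 steps: (T ∧ T) ∧ ((F ∧ F) ∧ (F ∨ T))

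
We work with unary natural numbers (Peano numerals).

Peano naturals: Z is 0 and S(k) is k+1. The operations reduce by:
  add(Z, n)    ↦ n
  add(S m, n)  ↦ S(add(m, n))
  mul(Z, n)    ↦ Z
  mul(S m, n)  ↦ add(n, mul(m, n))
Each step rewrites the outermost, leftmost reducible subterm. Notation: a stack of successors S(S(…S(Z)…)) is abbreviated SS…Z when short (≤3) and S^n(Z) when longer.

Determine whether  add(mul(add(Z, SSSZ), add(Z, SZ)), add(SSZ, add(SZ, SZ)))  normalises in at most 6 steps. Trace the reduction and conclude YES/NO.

  start: add(mul(add(Z, SSSZ), add(Z, SZ)), add(SSZ, add(SZ, SZ)))
  step 1: add(mul(SSSZ, add(Z, SZ)), add(SSZ, add(SZ, SZ)))
  step 2: add(add(add(Z, SZ), mul(SSZ, add(Z, SZ))), add(SSZ, add(SZ, SZ)))
  step 3: add(add(SZ, mul(SSZ, add(Z, SZ))), add(SSZ, add(SZ, SZ)))
  step 4: add(S(add(Z, mul(SSZ, add(Z, SZ)))), add(SSZ, add(SZ, SZ)))
  step 5: S(add(add(Z, mul(SSZ, add(Z, SZ))), add(SSZ, add(SZ, SZ))))
  step 6: S(add(mul(SSZ, add(Z, SZ)), add(SSZ, add(SZ, SZ))))

Answer: NO — after 6 steps the term is S(add(mul(SSZ, add(Z, SZ)), add(SSZ, add(SZ, SZ)))), not yet normal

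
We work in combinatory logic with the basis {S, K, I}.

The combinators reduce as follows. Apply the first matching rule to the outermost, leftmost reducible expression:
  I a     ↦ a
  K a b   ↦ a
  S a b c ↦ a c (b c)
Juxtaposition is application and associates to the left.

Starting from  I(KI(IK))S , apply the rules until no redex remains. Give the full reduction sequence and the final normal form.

Answer: normal form = S  (in 3 steps)

Working:
  start: I(KI(IK))S
  →1  KI(IK)S
  →2  IS
  →3  S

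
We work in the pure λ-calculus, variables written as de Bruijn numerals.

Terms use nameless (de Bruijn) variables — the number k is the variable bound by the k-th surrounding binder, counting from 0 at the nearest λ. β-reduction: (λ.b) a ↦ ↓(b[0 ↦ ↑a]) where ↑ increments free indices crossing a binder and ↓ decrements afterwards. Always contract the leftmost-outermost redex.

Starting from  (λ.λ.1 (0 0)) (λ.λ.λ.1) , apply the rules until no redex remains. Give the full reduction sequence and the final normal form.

Answer: normal form = λ.λ.λ.1  (in 2 steps)

Reduction:
  start: (λ.λ.1 (0 0)) (λ.λ.λ.1)
  [1] λ.(λ.λ.λ.1) (0 0)
  [2] λ.λ.λ.1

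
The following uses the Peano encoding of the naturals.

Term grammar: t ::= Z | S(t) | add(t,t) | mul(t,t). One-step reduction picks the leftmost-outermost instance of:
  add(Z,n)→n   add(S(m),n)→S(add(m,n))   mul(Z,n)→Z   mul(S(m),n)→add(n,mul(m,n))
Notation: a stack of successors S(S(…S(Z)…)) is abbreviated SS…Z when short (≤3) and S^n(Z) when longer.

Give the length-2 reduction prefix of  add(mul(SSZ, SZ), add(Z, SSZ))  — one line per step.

  start: add(mul(SSZ, SZ), add(Z, SSZ))
  step 1: add(add(SZ, mul(SZ, SZ)), add(Z, SSZ))
  step 2: add(S(add(Z, mul(SZ, SZ))), add(Z, SSZ))

Answer: after 2 steps: add(S(add(Z, mul(SZ, SZ))), add(Z, SSZ))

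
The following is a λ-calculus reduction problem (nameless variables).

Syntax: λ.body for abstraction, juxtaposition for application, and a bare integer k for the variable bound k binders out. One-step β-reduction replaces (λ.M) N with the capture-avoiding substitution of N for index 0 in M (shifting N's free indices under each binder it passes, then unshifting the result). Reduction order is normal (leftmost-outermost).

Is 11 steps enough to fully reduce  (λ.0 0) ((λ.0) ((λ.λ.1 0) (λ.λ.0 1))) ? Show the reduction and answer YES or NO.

Answer: YES — reaches normal form λ.0 (λ.λ.0 1) in 8 ≤ 11 steps

Derivation:
  start: (λ.0 0) ((λ.0) ((λ.λ.1 0) (λ.λ.0 1)))
  →1  (λ.0) ((λ.λ.1 0) (λ.λ.0 1)) ((λ.0) ((λ.λ.1 0) (λ.λ.0 1)))
  →2  (λ.λ.1 0) (λ.λ.0 1) ((λ.0) ((λ.λ.1 0) (λ.λ.0 1)))
  →3  (λ.(λ.λ.0 1) 0) ((λ.0) ((λ.λ.1 0) (λ.λ.0 1)))
  →4  (λ.λ.0 1) ((λ.0) ((λ.λ.1 0) (λ.λ.0 1)))
  →5  λ.0 ((λ.0) ((λ.λ.1 0) (λ.λ.0 1)))
  →6  λ.0 ((λ.λ.1 0) (λ.λ.0 1))
  →7  λ.0 (λ.(λ.λ.0 1) 0)
  →8  λ.0 (λ.λ.0 1)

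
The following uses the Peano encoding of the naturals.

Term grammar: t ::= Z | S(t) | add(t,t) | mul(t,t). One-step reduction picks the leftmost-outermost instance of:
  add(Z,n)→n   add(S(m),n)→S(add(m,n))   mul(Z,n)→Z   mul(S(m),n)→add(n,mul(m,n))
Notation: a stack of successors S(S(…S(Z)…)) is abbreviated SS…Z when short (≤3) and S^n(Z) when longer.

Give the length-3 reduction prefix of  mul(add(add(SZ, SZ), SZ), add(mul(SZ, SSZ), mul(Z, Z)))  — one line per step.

Answer: after 3 steps: add(add(mul(SZ, SSZ), mul(Z, Z)), mul(add(add(Z, SZ), SZ), add(mul(SZ, SSZ), mul(Z, Z))))

Derivation:
  start: mul(add(add(SZ, SZ), SZ), add(mul(SZ, SSZ), mul(Z, Z)))
  step 1: mul(add(S(add(Z, SZ)), SZ), add(mul(SZ, SSZ), mul(Z, Z)))
  step 2: mul(S(add(add(Z, SZ), SZ)), add(mul(SZ, SSZ), mul(Z, Z)))
  step 3: add(add(mul(SZ, SSZ), mul(Z, Z)), mul(add(add(Z, SZ), SZ), add(mul(SZ, SSZ), mul(Z, Z))))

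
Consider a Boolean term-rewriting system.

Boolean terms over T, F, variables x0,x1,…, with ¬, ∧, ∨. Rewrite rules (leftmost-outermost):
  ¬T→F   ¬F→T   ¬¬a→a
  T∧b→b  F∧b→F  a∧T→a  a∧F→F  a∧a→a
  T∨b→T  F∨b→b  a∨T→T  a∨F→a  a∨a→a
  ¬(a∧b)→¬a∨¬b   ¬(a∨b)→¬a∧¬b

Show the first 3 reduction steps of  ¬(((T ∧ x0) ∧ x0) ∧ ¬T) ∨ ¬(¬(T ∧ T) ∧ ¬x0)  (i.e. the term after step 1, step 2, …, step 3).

  start: ¬(((T ∧ x0) ∧ x0) ∧ ¬T) ∨ ¬(¬(T ∧ T) ∧ ¬x0)
  step 1: (¬((T ∧ x0) ∧ x0) ∨ ¬¬T) ∨ ¬(¬(T ∧ T) ∧ ¬x0)
  step 2: ((¬(T ∧ x0) ∨ ¬x0) ∨ ¬¬T) ∨ ¬(¬(T ∧ T) ∧ ¬x0)
  step 3: (((¬T ∨ ¬x0) ∨ ¬x0) ∨ ¬¬T) ∨ ¬(¬(T ∧ T) ∧ ¬x0)

Answer: after 3 steps: (((¬T ∨ ¬x0) ∨ ¬x0) ∨ ¬¬T) ∨ ¬(¬(T ∧ T) ∧ ¬x0)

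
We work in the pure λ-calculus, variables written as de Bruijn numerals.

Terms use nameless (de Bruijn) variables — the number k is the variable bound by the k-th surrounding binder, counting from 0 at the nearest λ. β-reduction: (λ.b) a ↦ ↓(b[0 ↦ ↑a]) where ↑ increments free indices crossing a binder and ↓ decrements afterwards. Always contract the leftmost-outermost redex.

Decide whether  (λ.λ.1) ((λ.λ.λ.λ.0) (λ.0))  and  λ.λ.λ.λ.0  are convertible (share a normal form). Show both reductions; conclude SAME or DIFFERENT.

Term A:
  start: (λ.λ.1) ((λ.λ.λ.λ.0) (λ.0))
  [1] λ.(λ.λ.λ.λ.0) (λ.0)
  [2] λ.λ.λ.λ.0

Term B:
  start: λ.λ.λ.λ.0

Answer: SAME — A ⇓ λ.λ.λ.λ.0, B ⇓ λ.λ.λ.λ.0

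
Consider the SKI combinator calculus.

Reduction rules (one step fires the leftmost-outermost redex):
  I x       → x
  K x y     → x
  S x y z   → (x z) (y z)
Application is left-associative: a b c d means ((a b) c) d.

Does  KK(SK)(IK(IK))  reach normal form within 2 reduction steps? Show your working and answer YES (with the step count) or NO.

  start: KK(SK)(IK(IK))
  [1] K(IK(IK))
  [2] K(K(IK))

Answer: NO — after 2 steps the term is K(K(IK)), not yet normal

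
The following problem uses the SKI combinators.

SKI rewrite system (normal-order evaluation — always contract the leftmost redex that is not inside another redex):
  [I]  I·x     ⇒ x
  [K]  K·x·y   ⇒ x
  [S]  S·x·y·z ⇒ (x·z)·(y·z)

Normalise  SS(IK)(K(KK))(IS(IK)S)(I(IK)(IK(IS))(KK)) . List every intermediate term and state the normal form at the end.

  start: SS(IK)(K(KK))(IS(IK)S)(I(IK)(IK(IS))(KK))
  →1  S(K(KK))(IK(K(KK)))(IS(IK)S)(I(IK)(IK(IS))(KK))
  →2  K(KK)(IS(IK)S)(IK(K(KK))(IS(IK)S))(I(IK)(IK(IS))(KK))
  →3  KK(IK(K(KK))(IS(IK)S))(I(IK)(IK(IS))(KK))
  →4  K(I(IK)(IK(IS))(KK))
  →5  K(IK(IK(IS))(KK))
  →6  K(K(IK(IS))(KK))
  →7  K(IK(IS))
  →8  K(K(IS))
  →9  K(KS)

Answer: normal form = K(KS)  (in 9 steps)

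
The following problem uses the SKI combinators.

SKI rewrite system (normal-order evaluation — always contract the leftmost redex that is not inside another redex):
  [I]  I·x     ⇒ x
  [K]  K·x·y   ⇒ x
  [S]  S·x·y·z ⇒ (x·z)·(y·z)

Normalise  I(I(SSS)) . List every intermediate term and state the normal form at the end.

  start: I(I(SSS))
  →1  I(SSS)
  →2  SSS

Answer: normal form = SSS  (in 2 steps)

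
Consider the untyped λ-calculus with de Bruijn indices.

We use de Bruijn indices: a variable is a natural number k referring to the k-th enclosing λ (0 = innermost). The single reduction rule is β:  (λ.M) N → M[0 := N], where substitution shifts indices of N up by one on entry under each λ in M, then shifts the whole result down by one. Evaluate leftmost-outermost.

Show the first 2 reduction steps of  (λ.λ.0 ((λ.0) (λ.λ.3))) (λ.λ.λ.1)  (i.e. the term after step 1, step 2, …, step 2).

Answer: after 2 steps: λ.0 (λ.λ.λ.λ.λ.1)

Working:
  start: (λ.λ.0 ((λ.0) (λ.λ.3))) (λ.λ.λ.1)
  step 1: λ.0 ((λ.0) (λ.λ.λ.λ.λ.1))
  step 2: λ.0 (λ.λ.λ.λ.λ.1)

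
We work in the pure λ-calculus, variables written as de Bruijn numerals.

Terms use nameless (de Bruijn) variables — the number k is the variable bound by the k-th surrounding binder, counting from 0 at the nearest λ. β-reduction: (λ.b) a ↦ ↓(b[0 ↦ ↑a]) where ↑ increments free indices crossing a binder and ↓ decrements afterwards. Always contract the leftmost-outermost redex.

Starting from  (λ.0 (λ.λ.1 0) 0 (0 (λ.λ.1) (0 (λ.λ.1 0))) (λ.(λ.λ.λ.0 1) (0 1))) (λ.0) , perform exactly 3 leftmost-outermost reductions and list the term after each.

  start: (λ.0 (λ.λ.1 0) 0 (0 (λ.λ.1) (0 (λ.λ.1 0))) (λ.(λ.λ.λ.0 1) (0 1))) (λ.0)
  [1] (λ.0) (λ.λ.1 0) (λ.0) ((λ.0) (λ.λ.1) ((λ.0) (λ.λ.1 0))) (λ.(λ.λ.λ.0 1) (0 (λ.0)))
  [2] (λ.λ.1 0) (λ.0) ((λ.0) (λ.λ.1) ((λ.0) (λ.λ.1 0))) (λ.(λ.λ.λ.0 1) (0 (λ.0)))
  [3] (λ.(λ.0) 0) ((λ.0) (λ.λ.1) ((λ.0) (λ.λ.1 0))) (λ.(λ.λ.λ.0 1) (0 (λ.0)))

Answer: after 3 steps: (λ.(λ.0) 0) ((λ.0) (λ.λ.1) ((λ.0) (λ.λ.1 0))) (λ.(λ.λ.λ.0 1) (0 (λ.0)))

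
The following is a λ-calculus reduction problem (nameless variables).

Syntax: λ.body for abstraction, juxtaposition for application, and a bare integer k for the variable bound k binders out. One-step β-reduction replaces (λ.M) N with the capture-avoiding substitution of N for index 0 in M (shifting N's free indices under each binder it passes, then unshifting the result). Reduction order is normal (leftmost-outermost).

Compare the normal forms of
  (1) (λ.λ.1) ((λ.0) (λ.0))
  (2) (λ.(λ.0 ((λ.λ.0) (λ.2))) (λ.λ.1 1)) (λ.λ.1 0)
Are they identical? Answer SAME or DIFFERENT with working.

Answer: SAME — A ⇓ λ.λ.0, B ⇓ λ.λ.0

Reduction:
Term A:
  start: (λ.λ.1) ((λ.0) (λ.0))
  →1  λ.(λ.0) (λ.0)
  →2  λ.λ.0

Term B:
  start: (λ.(λ.0 ((λ.λ.0) (λ.2))) (λ.λ.1 1)) (λ.λ.1 0)
  →1  (λ.0 ((λ.λ.0) (λ.λ.λ.1 0))) (λ.λ.1 1)
  →2  (λ.λ.1 1) ((λ.λ.0) (λ.λ.λ.1 0))
  →3  λ.(λ.λ.0) (λ.λ.λ.1 0) ((λ.λ.0) (λ.λ.λ.1 0))
  →4  λ.(λ.0) ((λ.λ.0) (λ.λ.λ.1 0))
  →5  λ.(λ.λ.0) (λ.λ.λ.1 0)
  →6  λ.λ.0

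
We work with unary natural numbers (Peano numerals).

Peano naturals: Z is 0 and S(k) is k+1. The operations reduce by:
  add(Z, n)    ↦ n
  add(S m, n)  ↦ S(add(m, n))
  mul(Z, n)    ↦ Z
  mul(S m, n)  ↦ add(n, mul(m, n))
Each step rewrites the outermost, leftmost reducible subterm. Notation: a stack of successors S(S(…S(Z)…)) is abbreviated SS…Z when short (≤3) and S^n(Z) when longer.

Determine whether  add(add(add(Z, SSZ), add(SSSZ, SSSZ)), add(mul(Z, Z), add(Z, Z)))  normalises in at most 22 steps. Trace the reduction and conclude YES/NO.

  start: add(add(add(Z, SSZ), add(SSSZ, SSSZ)), add(mul(Z, Z), add(Z, Z)))
  [1] add(add(SSZ, add(SSSZ, SSSZ)), add(mul(Z, Z), add(Z, Z)))
  [2] add(S(add(SZ, add(SSSZ, SSSZ))), add(mul(Z, Z), add(Z, Z)))
  [3] S(add(add(SZ, add(SSSZ, SSSZ)), add(mul(Z, Z), add(Z, Z))))
  [4] S(add(S(add(Z, add(SSSZ, SSSZ))), add(mul(Z, Z), add(Z, Z))))
  [5] S(S(add(add(Z, add(SSSZ, SSSZ)), add(mul(Z, Z), add(Z, Z)))))
  [6] S(S(add(add(SSSZ, SSSZ), add(mul(Z, Z), add(Z, Z)))))
  [7] S(S(add(S(add(SSZ, SSSZ)), add(mul(Z, Z), add(Z, Z)))))
  [8] S(S(S(add(add(SSZ, SSSZ), add(mul(Z, Z), add(Z, Z))))))
  [9] S(S(S(add(S(add(SZ, SSSZ)), add(mul(Z, Z), add(Z, Z))))))
  [10] S(S(S(S(add(add(SZ, SSSZ), add(mul(Z, Z), add(Z, Z)))))))
  [11] S(S(S(S(add(S(add(Z, SSSZ)), add(mul(Z, Z), add(Z, Z)))))))
  [12] S(S(S(S(S(add(add(Z, SSSZ), add(mul(Z, Z), add(Z, Z))))))))
  [13] S(S(S(S(S(add(SSSZ, add(mul(Z, Z), add(Z, Z))))))))
  [14] S(S(S(S(S(S(add(SSZ, add(mul(Z, Z), add(Z, Z)))))))))
  [15] S(S(S(S(S(S(S(add(SZ, add(mul(Z, Z), add(Z, Z))))))))))
  [16] S(S(S(S(S(S(S(S(add(Z, add(mul(Z, Z), add(Z, Z)))))))))))
  [17] S(S(S(S(S(S(S(S(add(mul(Z, Z), add(Z, Z))))))))))
  [18] S(S(S(S(S(S(S(S(add(Z, add(Z, Z))))))))))
  [19] S(S(S(S(S(S(S(S(add(Z, Z)))))))))
  [20] S^8(Z)

Answer: YES — reaches normal form S^8(Z) in 20 ≤ 22 steps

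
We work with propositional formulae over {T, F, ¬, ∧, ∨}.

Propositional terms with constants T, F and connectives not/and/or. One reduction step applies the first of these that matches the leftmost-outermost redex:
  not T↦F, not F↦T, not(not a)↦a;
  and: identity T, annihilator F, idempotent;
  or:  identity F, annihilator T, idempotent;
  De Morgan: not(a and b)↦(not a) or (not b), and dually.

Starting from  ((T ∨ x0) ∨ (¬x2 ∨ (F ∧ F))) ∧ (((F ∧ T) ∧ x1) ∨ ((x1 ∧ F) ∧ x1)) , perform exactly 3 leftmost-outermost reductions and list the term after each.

  start: ((T ∨ x0) ∨ (¬x2 ∨ (F ∧ F))) ∧ (((F ∧ T) ∧ x1) ∨ ((x1 ∧ F) ∧ x1))
  step 1: (T ∨ (¬x2 ∨ (F ∧ F))) ∧ (((F ∧ T) ∧ x1) ∨ ((x1 ∧ F) ∧ x1))
  step 2: T ∧ (((F ∧ T) ∧ x1) ∨ ((x1 ∧ F) ∧ x1))
  step 3: ((F ∧ T) ∧ x1) ∨ ((x1 ∧ F) ∧ x1)

Answer: after 3 steps: ((F ∧ T) ∧ x1) ∨ ((x1 ∧ F) ∧ x1)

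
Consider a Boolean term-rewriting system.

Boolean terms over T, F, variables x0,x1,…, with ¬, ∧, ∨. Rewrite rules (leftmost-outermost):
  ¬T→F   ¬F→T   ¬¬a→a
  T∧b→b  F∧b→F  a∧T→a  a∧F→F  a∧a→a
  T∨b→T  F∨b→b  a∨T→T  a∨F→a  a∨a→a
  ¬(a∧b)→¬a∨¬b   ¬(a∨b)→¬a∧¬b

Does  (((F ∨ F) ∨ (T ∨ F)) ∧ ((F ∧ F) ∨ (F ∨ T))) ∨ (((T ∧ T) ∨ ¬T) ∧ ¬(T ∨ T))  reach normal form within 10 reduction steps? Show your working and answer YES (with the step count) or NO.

  start: (((F ∨ F) ∨ (T ∨ F)) ∧ ((F ∧ F) ∨ (F ∨ T))) ∨ (((T ∧ T) ∨ ¬T) ∧ ¬(T ∨ T))
  step 1: ((F ∨ (T ∨ F)) ∧ ((F ∧ F) ∨ (F ∨ T))) ∨ (((T ∧ T) ∨ ¬T) ∧ ¬(T ∨ T))
  step 2: ((T ∨ F) ∧ ((F ∧ F) ∨ (F ∨ T))) ∨ (((T ∧ T) ∨ ¬T) ∧ ¬(T ∨ T))
  step 3: (T ∧ ((F ∧ F) ∨ (F ∨ T))) ∨ (((T ∧ T) ∨ ¬T) ∧ ¬(T ∨ T))
  step 4: ((F ∧ F) ∨ (F ∨ T)) ∨ (((T ∧ T) ∨ ¬T) ∧ ¬(T ∨ T))
  step 5: (F ∨ (F ∨ T)) ∨ (((T ∧ T) ∨ ¬T) ∧ ¬(T ∨ T))
  step 6: (F ∨ T) ∨ (((T ∧ T) ∨ ¬T) ∧ ¬(T ∨ T))
  step 7: T ∨ (((T ∧ T) ∨ ¬T) ∧ ¬(T ∨ T))
  step 8: T

Answer: YES — reaches normal form T in 8 ≤ 10 steps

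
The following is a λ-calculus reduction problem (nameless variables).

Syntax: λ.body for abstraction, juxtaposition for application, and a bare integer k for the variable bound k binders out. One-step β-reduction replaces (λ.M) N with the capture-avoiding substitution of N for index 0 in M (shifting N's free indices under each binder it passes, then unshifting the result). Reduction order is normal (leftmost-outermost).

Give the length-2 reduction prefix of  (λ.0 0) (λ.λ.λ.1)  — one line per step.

  start: (λ.0 0) (λ.λ.λ.1)
  [1] (λ.λ.λ.1) (λ.λ.λ.1)
  [2] λ.λ.1

Answer: after 2 steps: λ.λ.1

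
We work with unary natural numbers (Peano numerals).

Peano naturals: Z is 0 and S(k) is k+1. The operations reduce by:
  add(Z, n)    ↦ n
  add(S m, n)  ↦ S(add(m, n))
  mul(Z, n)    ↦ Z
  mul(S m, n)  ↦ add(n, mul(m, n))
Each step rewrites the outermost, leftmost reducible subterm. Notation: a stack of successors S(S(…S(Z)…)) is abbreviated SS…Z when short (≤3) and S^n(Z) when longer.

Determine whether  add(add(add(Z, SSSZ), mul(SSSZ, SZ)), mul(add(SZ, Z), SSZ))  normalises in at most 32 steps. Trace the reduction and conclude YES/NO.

  start: add(add(add(Z, SSSZ), mul(SSSZ, SZ)), mul(add(SZ, Z), SSZ))
  step 1: add(add(SSSZ, mul(SSSZ, SZ)), mul(add(SZ, Z), SSZ))
  step 2: add(S(add(SSZ, mul(SSSZ, SZ))), mul(add(SZ, Z), SSZ))
  step 3: S(add(add(SSZ, mul(SSSZ, SZ)), mul(add(SZ, Z), SSZ)))
  step 4: S(add(S(add(SZ, mul(SSSZ, SZ))), mul(add(SZ, Z), SSZ)))
  step 5: S(S(add(add(SZ, mul(SSSZ, SZ)), mul(add(SZ, Z), SSZ))))
  step 6: S(S(add(S(add(Z, mul(SSSZ, SZ))), mul(add(SZ, Z), SSZ))))
  step 7: S(S(S(add(add(Z, mul(SSSZ, SZ)), mul(add(SZ, Z), SSZ)))))
  step 8: S(S(S(add(mul(SSSZ, SZ), mul(add(SZ, Z), SSZ)))))
  step 9: S(S(S(add(add(SZ, mul(SSZ, SZ)), mul(add(SZ, Z), SSZ)))))
  step 10: S(S(S(add(S(add(Z, mul(SSZ, SZ))), mul(add(SZ, Z), SSZ)))))
  step 11: S(S(S(S(add(add(Z, mul(SSZ, SZ)), mul(add(SZ, Z), SSZ))))))
  step 12: S(S(S(S(add(mul(SSZ, SZ), mul(add(SZ, Z), SSZ))))))
  step 13: S(S(S(S(add(add(SZ, mul(SZ, SZ)), mul(add(SZ, Z), SSZ))))))
  step 14: S(S(S(S(add(S(add(Z, mul(SZ, SZ))), mul(add(SZ, Z), SSZ))))))
  step 15: S(S(S(S(S(add(add(Z, mul(SZ, SZ)), mul(add(SZ, Z), SSZ)))))))
  step 16: S(S(S(S(S(add(mul(SZ, SZ), mul(add(SZ, Z), SSZ)))))))
  step 17: S(S(S(S(S(add(add(SZ, mul(Z, SZ)), mul(add(SZ, Z), SSZ)))))))
  step 18: S(S(S(S(S(add(S(add(Z, mul(Z, SZ))), mul(add(SZ, Z), SSZ)))))))
  step 19: S(S(S(S(S(S(add(add(Z, mul(Z, SZ)), mul(add(SZ, Z), SSZ))))))))
  step 20: S(S(S(S(S(S(add(mul(Z, SZ), mul(add(SZ, Z), SSZ))))))))
  step 21: S(S(S(S(S(S(add(Z, mul(add(SZ, Z), SSZ))))))))
  step 22: S(S(S(S(S(S(mul(add(SZ, Z), SSZ)))))))
  step 23: S(S(S(S(S(S(mul(S(add(Z, Z)), SSZ)))))))
  step 24: S(S(S(S(S(S(add(SSZ, mul(add(Z, Z), SSZ))))))))
  step 25: S(S(S(S(S(S(S(add(SZ, mul(add(Z, Z), SSZ)))))))))
  step 26: S(S(S(S(S(S(S(S(add(Z, mul(add(Z, Z), SSZ))))))))))
  step 27: S(S(S(S(S(S(S(S(mul(add(Z, Z), SSZ)))))))))
  step 28: S(S(S(S(S(S(S(S(mul(Z, SSZ)))))))))
  step 29: S^8(Z)

Answer: YES — reaches normal form S^8(Z) in 29 ≤ 32 steps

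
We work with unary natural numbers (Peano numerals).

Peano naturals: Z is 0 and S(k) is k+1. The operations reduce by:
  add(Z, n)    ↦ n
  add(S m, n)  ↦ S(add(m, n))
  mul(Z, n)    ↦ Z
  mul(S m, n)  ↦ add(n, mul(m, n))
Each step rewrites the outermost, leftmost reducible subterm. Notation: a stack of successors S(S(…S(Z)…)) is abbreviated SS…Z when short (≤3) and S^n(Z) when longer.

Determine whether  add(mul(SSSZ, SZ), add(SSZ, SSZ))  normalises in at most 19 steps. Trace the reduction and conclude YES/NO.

Answer: YES — reaches normal form S^7(Z) in 17 ≤ 19 steps

Working:
  start: add(mul(SSSZ, SZ), add(SSZ, SSZ))
  step 1: add(add(SZ, mul(SSZ, SZ)), add(SSZ, SSZ))
  step 2: add(S(add(Z, mul(SSZ, SZ))), add(SSZ, SSZ))
  step 3: S(add(add(Z, mul(SSZ, SZ)), add(SSZ, SSZ)))
  step 4: S(add(mul(SSZ, SZ), add(SSZ, SSZ)))
  step 5: S(add(add(SZ, mul(SZ, SZ)), add(SSZ, SSZ)))
  step 6: S(add(S(add(Z, mul(SZ, SZ))), add(SSZ, SSZ)))
  step 7: S(S(add(add(Z, mul(SZ, SZ)), add(SSZ, SSZ))))
  step 8: S(S(add(mul(SZ, SZ), add(SSZ, SSZ))))
  step 9: S(S(add(add(SZ, mul(Z, SZ)), add(SSZ, SSZ))))
  step 10: S(S(add(S(add(Z, mul(Z, SZ))), add(SSZ, SSZ))))
  step 11: S(S(S(add(add(Z, mul(Z, SZ)), add(SSZ, SSZ)))))
  step 12: S(S(S(add(mul(Z, SZ), add(SSZ, SSZ)))))
  step 13: S(S(S(add(Z, add(SSZ, SSZ)))))
  step 14: S(S(S(add(SSZ, SSZ))))
  step 15: S(S(S(S(add(SZ, SSZ)))))
  step 16: S(S(S(S(S(add(Z, SSZ))))))
  step 17: S^7(Z)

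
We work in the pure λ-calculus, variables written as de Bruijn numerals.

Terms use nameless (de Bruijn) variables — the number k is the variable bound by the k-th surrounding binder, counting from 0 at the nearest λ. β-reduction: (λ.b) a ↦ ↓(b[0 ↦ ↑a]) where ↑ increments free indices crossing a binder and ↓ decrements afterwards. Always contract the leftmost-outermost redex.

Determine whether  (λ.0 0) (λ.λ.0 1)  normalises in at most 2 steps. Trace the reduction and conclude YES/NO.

Answer: YES — reaches normal form λ.0 (λ.λ.0 1) in 2 ≤ 2 steps

Derivation:
  start: (λ.0 0) (λ.λ.0 1)
  step 1: (λ.λ.0 1) (λ.λ.0 1)
  step 2: λ.0 (λ.λ.0 1)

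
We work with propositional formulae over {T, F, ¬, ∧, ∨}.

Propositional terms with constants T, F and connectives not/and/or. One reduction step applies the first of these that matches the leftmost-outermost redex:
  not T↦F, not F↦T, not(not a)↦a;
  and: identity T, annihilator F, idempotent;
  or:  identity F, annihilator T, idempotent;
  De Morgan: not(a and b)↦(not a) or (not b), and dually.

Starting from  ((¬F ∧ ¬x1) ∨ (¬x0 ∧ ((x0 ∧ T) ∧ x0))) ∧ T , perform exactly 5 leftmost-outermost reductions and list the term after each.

  start: ((¬F ∧ ¬x1) ∨ (¬x0 ∧ ((x0 ∧ T) ∧ x0))) ∧ T
  step 1: (¬F ∧ ¬x1) ∨ (¬x0 ∧ ((x0 ∧ T) ∧ x0))
  step 2: (T ∧ ¬x1) ∨ (¬x0 ∧ ((x0 ∧ T) ∧ x0))
  step 3: ¬x1 ∨ (¬x0 ∧ ((x0 ∧ T) ∧ x0))
  step 4: ¬x1 ∨ (¬x0 ∧ (x0 ∧ x0))
  step 5: ¬x1 ∨ (¬x0 ∧ x0)

Answer: after 5 steps: ¬x1 ∨ (¬x0 ∧ x0)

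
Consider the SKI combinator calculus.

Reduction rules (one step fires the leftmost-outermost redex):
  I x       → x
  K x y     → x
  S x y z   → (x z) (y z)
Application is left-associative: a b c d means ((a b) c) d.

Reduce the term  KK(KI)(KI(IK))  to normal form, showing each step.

  start: KK(KI)(KI(IK))
  [1] K(KI(IK))
  [2] KI

Answer: normal form = KI  (in 2 steps)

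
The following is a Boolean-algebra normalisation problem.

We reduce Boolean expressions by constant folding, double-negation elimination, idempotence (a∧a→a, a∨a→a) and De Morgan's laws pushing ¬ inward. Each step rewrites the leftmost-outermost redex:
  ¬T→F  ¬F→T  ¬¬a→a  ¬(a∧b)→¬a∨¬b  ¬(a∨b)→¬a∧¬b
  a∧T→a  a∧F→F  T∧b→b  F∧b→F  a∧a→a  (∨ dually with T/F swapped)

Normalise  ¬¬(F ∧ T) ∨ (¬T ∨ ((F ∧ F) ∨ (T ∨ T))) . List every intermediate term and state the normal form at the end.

Answer: normal form = T  (in 8 steps)

Derivation:
  start: ¬¬(F ∧ T) ∨ (¬T ∨ ((F ∧ F) ∨ (T ∨ T)))
  [1] (F ∧ T) ∨ (¬T ∨ ((F ∧ F) ∨ (T ∨ T)))
  [2] F ∨ (¬T ∨ ((F ∧ F) ∨ (T ∨ T)))
  [3] ¬T ∨ ((F ∧ F) ∨ (T ∨ T))
  [4] F ∨ ((F ∧ F) ∨ (T ∨ T))
  [5] (F ∧ F) ∨ (T ∨ T)
  [6] F ∨ (T ∨ T)
  [7] T ∨ T
  [8] T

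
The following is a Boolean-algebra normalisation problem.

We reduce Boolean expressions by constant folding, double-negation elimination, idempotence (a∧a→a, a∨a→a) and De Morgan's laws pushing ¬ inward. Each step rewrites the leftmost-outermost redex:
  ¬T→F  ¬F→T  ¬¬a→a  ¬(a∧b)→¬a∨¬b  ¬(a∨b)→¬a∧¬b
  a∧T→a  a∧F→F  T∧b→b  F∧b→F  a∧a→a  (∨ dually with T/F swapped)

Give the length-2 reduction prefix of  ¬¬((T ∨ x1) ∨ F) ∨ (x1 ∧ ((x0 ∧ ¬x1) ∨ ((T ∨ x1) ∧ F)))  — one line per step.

  start: ¬¬((T ∨ x1) ∨ F) ∨ (x1 ∧ ((x0 ∧ ¬x1) ∨ ((T ∨ x1) ∧ F)))
  →1  ((T ∨ x1) ∨ F) ∨ (x1 ∧ ((x0 ∧ ¬x1) ∨ ((T ∨ x1) ∧ F)))
  →2  (T ∨ x1) ∨ (x1 ∧ ((x0 ∧ ¬x1) ∨ ((T ∨ x1) ∧ F)))

Answer: after 2 steps: (T ∨ x1) ∨ (x1 ∧ ((x0 ∧ ¬x1) ∨ ((T ∨ x1) ∧ F)))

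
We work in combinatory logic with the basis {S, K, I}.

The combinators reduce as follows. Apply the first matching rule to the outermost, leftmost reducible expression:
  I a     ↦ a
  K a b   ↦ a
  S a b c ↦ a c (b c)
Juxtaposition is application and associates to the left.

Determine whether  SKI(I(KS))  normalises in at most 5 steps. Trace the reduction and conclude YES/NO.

  start: SKI(I(KS))
  →1  K(I(KS))(I(I(KS)))
  →2  I(KS)
  →3  KS

Answer: YES — reaches normal form KS in 3 ≤ 5 steps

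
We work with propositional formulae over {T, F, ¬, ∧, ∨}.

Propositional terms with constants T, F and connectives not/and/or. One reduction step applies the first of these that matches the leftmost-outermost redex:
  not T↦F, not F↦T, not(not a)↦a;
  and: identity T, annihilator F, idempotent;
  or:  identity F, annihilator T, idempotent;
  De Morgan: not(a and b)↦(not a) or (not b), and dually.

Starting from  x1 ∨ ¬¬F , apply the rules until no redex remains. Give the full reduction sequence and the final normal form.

  start: x1 ∨ ¬¬F
  [1] x1 ∨ F
  [2] x1

Answer: normal form = x1  (in 2 steps)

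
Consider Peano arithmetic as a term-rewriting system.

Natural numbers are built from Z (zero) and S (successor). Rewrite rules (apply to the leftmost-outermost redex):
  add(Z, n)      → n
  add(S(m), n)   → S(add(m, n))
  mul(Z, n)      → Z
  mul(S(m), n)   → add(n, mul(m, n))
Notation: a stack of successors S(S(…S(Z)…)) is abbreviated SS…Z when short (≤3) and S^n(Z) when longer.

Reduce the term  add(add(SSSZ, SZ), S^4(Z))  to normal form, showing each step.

  start: add(add(SSSZ, SZ), S^4(Z))
  [1] add(S(add(SSZ, SZ)), S^4(Z))
  [2] S(add(add(SSZ, SZ), S^4(Z)))
  [3] S(add(S(add(SZ, SZ)), S^4(Z)))
  [4] S(S(add(add(SZ, SZ), S^4(Z))))
  [5] S(S(add(S(add(Z, SZ)), S^4(Z))))
  [6] S(S(S(add(add(Z, SZ), S^4(Z)))))
  [7] S(S(S(add(SZ, S^4(Z)))))
  [8] S(S(S(S(add(Z, S^4(Z))))))
  [9] S^8(Z)

Answer: normal form = S^8(Z)  (in 9 steps)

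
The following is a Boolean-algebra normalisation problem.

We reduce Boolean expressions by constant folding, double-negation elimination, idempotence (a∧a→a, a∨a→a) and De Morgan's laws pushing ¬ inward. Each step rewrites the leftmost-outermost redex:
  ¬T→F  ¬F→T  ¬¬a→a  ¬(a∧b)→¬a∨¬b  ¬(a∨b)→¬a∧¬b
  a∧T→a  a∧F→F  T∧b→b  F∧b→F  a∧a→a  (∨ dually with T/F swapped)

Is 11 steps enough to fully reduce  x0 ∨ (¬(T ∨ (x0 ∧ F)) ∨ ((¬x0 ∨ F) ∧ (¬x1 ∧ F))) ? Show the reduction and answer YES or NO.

  start: x0 ∨ (¬(T ∨ (x0 ∧ F)) ∨ ((¬x0 ∨ F) ∧ (¬x1 ∧ F)))
  step 1: x0 ∨ ((¬T ∧ ¬(x0 ∧ F)) ∨ ((¬x0 ∨ F) ∧ (¬x1 ∧ F)))
  step 2: x0 ∨ ((F ∧ ¬(x0 ∧ F)) ∨ ((¬x0 ∨ F) ∧ (¬x1 ∧ F)))
  step 3: x0 ∨ (F ∨ ((¬x0 ∨ F) ∧ (¬x1 ∧ F)))
  step 4: x0 ∨ ((¬x0 ∨ F) ∧ (¬x1 ∧ F))
  step 5: x0 ∨ (¬x0 ∧ (¬x1 ∧ F))
  step 6: x0 ∨ (¬x0 ∧ F)
  step 7: x0 ∨ F
  step 8: x0

Answer: YES — reaches normal form x0 in 8 ≤ 11 steps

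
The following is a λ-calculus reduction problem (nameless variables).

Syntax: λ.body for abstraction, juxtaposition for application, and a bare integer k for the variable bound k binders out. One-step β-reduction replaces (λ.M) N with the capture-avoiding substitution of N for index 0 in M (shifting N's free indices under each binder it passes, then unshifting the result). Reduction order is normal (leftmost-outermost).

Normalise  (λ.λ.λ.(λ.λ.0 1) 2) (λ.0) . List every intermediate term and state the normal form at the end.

  start: (λ.λ.λ.(λ.λ.0 1) 2) (λ.0)
  step 1: λ.λ.(λ.λ.0 1) (λ.0)
  step 2: λ.λ.λ.0 (λ.0)

Answer: normal form = λ.λ.λ.0 (λ.0)  (in 2 steps)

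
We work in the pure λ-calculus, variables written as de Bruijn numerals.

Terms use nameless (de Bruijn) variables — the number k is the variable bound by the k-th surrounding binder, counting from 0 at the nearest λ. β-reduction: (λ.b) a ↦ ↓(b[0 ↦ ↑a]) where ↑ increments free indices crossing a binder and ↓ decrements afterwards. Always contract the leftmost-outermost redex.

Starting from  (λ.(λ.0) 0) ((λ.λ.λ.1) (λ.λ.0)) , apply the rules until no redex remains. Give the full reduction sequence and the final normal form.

  start: (λ.(λ.0) 0) ((λ.λ.λ.1) (λ.λ.0))
  →1  (λ.0) ((λ.λ.λ.1) (λ.λ.0))
  →2  (λ.λ.λ.1) (λ.λ.0)
  →3  λ.λ.1

Answer: normal form = λ.λ.1  (in 3 steps)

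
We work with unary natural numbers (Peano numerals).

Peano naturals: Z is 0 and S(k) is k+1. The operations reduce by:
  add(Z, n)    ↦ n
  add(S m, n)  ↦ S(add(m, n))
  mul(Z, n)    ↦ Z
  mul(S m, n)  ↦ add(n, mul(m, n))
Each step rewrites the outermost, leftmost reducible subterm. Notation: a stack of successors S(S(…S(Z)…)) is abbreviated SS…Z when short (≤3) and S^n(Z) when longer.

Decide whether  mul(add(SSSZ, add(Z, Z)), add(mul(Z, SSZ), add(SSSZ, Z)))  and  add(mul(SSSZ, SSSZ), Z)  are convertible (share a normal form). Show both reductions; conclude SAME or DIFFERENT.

Answer: SAME — A ⇓ S^9(Z), B ⇓ S^9(Z)

Reduction:
Term A:
  start: mul(add(SSSZ, add(Z, Z)), add(mul(Z, SSZ), add(SSSZ, Z)))
  [1] mul(S(add(SSZ, add(Z, Z))), add(mul(Z, SSZ), add(SSSZ, Z)))
  [2] add(add(mul(Z, SSZ), add(SSSZ, Z)), mul(add(SSZ, add(Z, Z)), add(mul(Z, SSZ), add(SSSZ, Z))))
  [3] add(add(Z, add(SSSZ, Z)), mul(add(SSZ, add(Z, Z)), add(mul(Z, SSZ), add(SSSZ, Z))))
  [4] add(add(SSSZ, Z), mul(add(SSZ, add(Z, Z)), add(mul(Z, SSZ), add(SSSZ, Z))))
  [5] add(S(add(SSZ, Z)), mul(add(SSZ, add(Z, Z)), add(mul(Z, SSZ), add(SSSZ, Z))))
  [6] S(add(add(SSZ, Z), mul(add(SSZ, add(Z, Z)), add(mul(Z, SSZ), add(SSSZ, Z)))))
  [7] S(add(S(add(SZ, Z)), mul(add(SSZ, add(Z, Z)), add(mul(Z, SSZ), add(SSSZ, Z)))))
  [8] S(S(add(add(SZ, Z), mul(add(SSZ, add(Z, Z)), add(mul(Z, SSZ), add(SSSZ, Z))))))
  [9] S(S(add(S(add(Z, Z)), mul(add(SSZ, add(Z, Z)), add(mul(Z, SSZ), add(SSSZ, Z))))))
  [10] S(S(S(add(add(Z, Z), mul(add(SSZ, add(Z, Z)), add(mul(Z, SSZ), add(SSSZ, Z)))))))
  [11] S(S(S(add(Z, mul(add(SSZ, add(Z, Z)), add(mul(Z, SSZ), add(SSSZ, Z)))))))
  [12] S(S(S(mul(add(SSZ, add(Z, Z)), add(mul(Z, SSZ), add(SSSZ, Z))))))
  [13] S(S(S(mul(S(add(SZ, add(Z, Z))), add(mul(Z, SSZ), add(SSSZ, Z))))))
  [14] S(S(S(add(add(mul(Z, SSZ), add(SSSZ, Z)), mul(add(SZ, add(Z, Z)), add(mul(Z, SSZ), add(SSSZ, Z)))))))
  [15] S(S(S(add(add(Z, add(SSSZ, Z)), mul(add(SZ, add(Z, Z)), add(mul(Z, SSZ), add(SSSZ, Z)))))))
  [16] S(S(S(add(add(SSSZ, Z), mul(add(SZ, add(Z, Z)), add(mul(Z, SSZ), add(SSSZ, Z)))))))
  [17] S(S(S(add(S(add(SSZ, Z)), mul(add(SZ, add(Z, Z)), add(mul(Z, SSZ), add(SSSZ, Z)))))))
  [18] S(S(S(S(add(add(SSZ, Z), mul(add(SZ, add(Z, Z)), add(mul(Z, SSZ), add(SSSZ, Z))))))))
  [19] S(S(S(S(add(S(add(SZ, Z)), mul(add(SZ, add(Z, Z)), add(mul(Z, SSZ), add(SSSZ, Z))))))))
  [20] S(S(S(S(S(add(add(SZ, Z), mul(add(SZ, add(Z, Z)), add(mul(Z, SSZ), add(SSSZ, Z)))))))))
  [21] S(S(S(S(S(add(S(add(Z, Z)), mul(add(SZ, add(Z, Z)), add(mul(Z, SSZ), add(SSSZ, Z)))))))))
  [22] S(S(S(S(S(S(add(add(Z, Z), mul(add(SZ, add(Z, Z)), add(mul(Z, SSZ), add(SSSZ, Z))))))))))
  [23] S(S(S(S(S(S(add(Z, mul(add(SZ, add(Z, Z)), add(mul(Z, SSZ), add(SSSZ, Z))))))))))
  [24] S(S(S(S(S(S(mul(add(SZ, add(Z, Z)), add(mul(Z, SSZ), add(SSSZ, Z)))))))))
  [25] S(S(S(S(S(S(mul(S(add(Z, add(Z, Z))), add(mul(Z, SSZ), add(SSSZ, Z)))))))))
  [26] S(S(S(S(S(S(add(add(mul(Z, SSZ), add(SSSZ, Z)), mul(add(Z, add(Z, Z)), add(mul(Z, SSZ), add(SSSZ, Z))))))))))
  [27] S(S(S(S(S(S(add(add(Z, add(SSSZ, Z)), mul(add(Z, add(Z, Z)), add(mul(Z, SSZ), add(SSSZ, Z))))))))))
  [28] S(S(S(S(S(S(add(add(SSSZ, Z), mul(add(Z, add(Z, Z)), add(mul(Z, SSZ), add(SSSZ, Z))))))))))
  [29] S(S(S(S(S(S(add(S(add(SSZ, Z)), mul(add(Z, add(Z, Z)), add(mul(Z, SSZ), add(SSSZ, Z))))))))))
  [30] S(S(S(S(S(S(S(add(add(SSZ, Z), mul(add(Z, add(Z, Z)), add(mul(Z, SSZ), add(SSSZ, Z)))))))))))
  [31] S(S(S(S(S(S(S(add(S(add(SZ, Z)), mul(add(Z, add(Z, Z)), add(mul(Z, SSZ), add(SSSZ, Z)))))))))))
  [32] S(S(S(S(S(S(S(S(add(add(SZ, Z), mul(add(Z, add(Z, Z)), add(mul(Z, SSZ), add(SSSZ, Z))))))))))))
  [33] S(S(S(S(S(S(S(S(add(S(add(Z, Z)), mul(add(Z, add(Z, Z)), add(mul(Z, SSZ), add(SSSZ, Z))))))))))))
  [34] S(S(S(S(S(S(S(S(S(add(add(Z, Z), mul(add(Z, add(Z, Z)), add(mul(Z, SSZ), add(SSSZ, Z)))))))))))))
  [35] S(S(S(S(S(S(S(S(S(add(Z, mul(add(Z, add(Z, Z)), add(mul(Z, SSZ), add(SSSZ, Z)))))))))))))
  [36] S(S(S(S(S(S(S(S(S(mul(add(Z, add(Z, Z)), add(mul(Z, SSZ), add(SSSZ, Z))))))))))))
  [37] S(S(S(S(S(S(S(S(S(mul(add(Z, Z), add(mul(Z, SSZ), add(SSSZ, Z))))))))))))
  [38] S(S(S(S(S(S(S(S(S(mul(Z, add(mul(Z, SSZ), add(SSSZ, Z))))))))))))
  [39] S^9(Z)

Term B:
  start: add(mul(SSSZ, SSSZ), Z)
  [1] add(add(SSSZ, mul(SSZ, SSSZ)), Z)
  [2] add(S(add(SSZ, mul(SSZ, SSSZ))), Z)
  [3] S(add(add(SSZ, mul(SSZ, SSSZ)), Z))
  [4] S(add(S(add(SZ, mul(SSZ, SSSZ))), Z))
  [5] S(S(add(add(SZ, mul(SSZ, SSSZ)), Z)))
  [6] S(S(add(S(add(Z, mul(SSZ, SSSZ))), Z)))
  [7] S(S(S(add(add(Z, mul(SSZ, SSSZ)), Z))))
  [8] S(S(S(add(mul(SSZ, SSSZ), Z))))
  [9] S(S(S(add(add(SSSZ, mul(SZ, SSSZ)), Z))))
  [10] S(S(S(add(S(add(SSZ, mul(SZ, SSSZ))), Z))))
  [11] S(S(S(S(add(add(SSZ, mul(SZ, SSSZ)), Z)))))
  [12] S(S(S(S(add(S(add(SZ, mul(SZ, SSSZ))), Z)))))
  [13] S(S(S(S(S(add(add(SZ, mul(SZ, SSSZ)), Z))))))
  [14] S(S(S(S(S(add(S(add(Z, mul(SZ, SSSZ))), Z))))))
  [15] S(S(S(S(S(S(add(add(Z, mul(SZ, SSSZ)), Z)))))))
  [16] S(S(S(S(S(S(add(mul(SZ, SSSZ), Z)))))))
  [17] S(S(S(S(S(S(add(add(SSSZ, mul(Z, SSSZ)), Z)))))))
  [18] S(S(S(S(S(S(add(S(add(SSZ, mul(Z, SSSZ))), Z)))))))
  [19] S(S(S(S(S(S(S(add(add(SSZ, mul(Z, SSSZ)), Z))))))))
  [20] S(S(S(S(S(S(S(add(S(add(SZ, mul(Z, SSSZ))), Z))))))))
  [21] S(S(S(S(S(S(S(S(add(add(SZ, mul(Z, SSSZ)), Z)))))))))
  [22] S(S(S(S(S(S(S(S(add(S(add(Z, mul(Z, SSSZ))), Z)))))))))
  [23] S(S(S(S(S(S(S(S(S(add(add(Z, mul(Z, SSSZ)), Z))))))))))
  [24] S(S(S(S(S(S(S(S(S(add(mul(Z, SSSZ), Z))))))))))
  [25] S(S(S(S(S(S(S(S(S(add(Z, Z))))))))))
  [26] S^9(Z)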